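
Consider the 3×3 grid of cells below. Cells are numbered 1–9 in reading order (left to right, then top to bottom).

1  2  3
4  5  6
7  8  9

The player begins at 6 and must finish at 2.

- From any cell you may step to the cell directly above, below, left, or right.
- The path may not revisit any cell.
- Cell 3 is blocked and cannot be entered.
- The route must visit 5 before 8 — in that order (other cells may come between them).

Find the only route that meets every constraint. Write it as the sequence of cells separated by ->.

The waypoints must appear in the order 5, 8, with no cell reused.
Route from 6: left 1 to 5, down 1 to 8, left 1 to 7, up 2 to 1, right 1 to 2 — 6 moves in all.
Check: order respected (5 at step 1, 8 at step 2).

6 -> 5 -> 8 -> 7 -> 4 -> 1 -> 2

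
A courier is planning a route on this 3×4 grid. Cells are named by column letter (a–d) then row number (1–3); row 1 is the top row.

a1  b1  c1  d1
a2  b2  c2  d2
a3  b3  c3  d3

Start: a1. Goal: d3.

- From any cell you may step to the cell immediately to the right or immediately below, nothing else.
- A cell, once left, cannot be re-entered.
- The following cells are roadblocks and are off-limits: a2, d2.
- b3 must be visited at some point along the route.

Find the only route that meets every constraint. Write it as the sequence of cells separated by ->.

a1 -> b1 -> b2 -> b3 -> c3 -> d3

Moves only go right or down, so the column and row indices never decrease.
Route from a1: right 1 to b1, down 2 to b3, right 2 to d3 — 5 moves in all.
Check: all required cells visited.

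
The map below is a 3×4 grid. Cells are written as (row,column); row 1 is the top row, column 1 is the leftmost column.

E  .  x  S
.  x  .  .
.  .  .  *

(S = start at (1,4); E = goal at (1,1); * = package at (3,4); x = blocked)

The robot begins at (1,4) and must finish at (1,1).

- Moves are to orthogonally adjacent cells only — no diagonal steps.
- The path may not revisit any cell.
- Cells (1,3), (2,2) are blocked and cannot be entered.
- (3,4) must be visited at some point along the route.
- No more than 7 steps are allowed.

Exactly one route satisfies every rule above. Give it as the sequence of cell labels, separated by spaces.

Any route must reach (3,4) and still end at (1,1) within 7 moves, so the order of the required stops is forced.
Route from (1,4): 2× down (reaching (3,4)), 3× left (reaching (3,1)), 2× up (reaching (1,1)) — 7 moves in all.
Check: all required cells visited; 7 ≤ 7 moves.

(1,4) (2,4) (3,4) (3,3) (3,2) (3,1) (2,1) (1,1)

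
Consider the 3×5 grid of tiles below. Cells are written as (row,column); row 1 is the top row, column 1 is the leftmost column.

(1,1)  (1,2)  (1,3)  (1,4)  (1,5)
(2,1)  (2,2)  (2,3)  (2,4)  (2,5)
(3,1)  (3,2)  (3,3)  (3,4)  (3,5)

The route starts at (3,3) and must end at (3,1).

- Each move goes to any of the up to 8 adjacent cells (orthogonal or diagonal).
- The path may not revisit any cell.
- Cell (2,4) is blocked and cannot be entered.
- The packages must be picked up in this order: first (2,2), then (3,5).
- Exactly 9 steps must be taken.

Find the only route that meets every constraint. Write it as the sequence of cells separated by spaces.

(3,3) (2,2) (1,3) (1,4) (2,5) (3,5) (3,4) (2,3) (3,2) (3,1)

The waypoints must appear in the order (2,2), (3,5), with no cell reused.
Route from (3,3): up-left 1 to (2,2), up-right 1 to (1,3), right 1 to (1,4), down-right 1 to (2,5), down 1 to (3,5), left 1 to (3,4), up-left 1 to (2,3), down-left 1 to (3,2), left 1 to (3,1) — 9 moves in all.
Check: order respected ((2,2) at step 1, (3,5) at step 5); 9 moves as required.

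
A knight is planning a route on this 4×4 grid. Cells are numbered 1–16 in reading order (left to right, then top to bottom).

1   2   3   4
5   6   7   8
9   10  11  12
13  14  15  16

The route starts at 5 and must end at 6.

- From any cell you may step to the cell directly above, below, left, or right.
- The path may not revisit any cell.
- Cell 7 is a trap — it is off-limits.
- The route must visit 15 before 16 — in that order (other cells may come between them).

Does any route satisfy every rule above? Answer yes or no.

yes

One route that works: 5 → 9 → 13 → 14 → 15 → 16 → 12 → 11 → 10 → 6.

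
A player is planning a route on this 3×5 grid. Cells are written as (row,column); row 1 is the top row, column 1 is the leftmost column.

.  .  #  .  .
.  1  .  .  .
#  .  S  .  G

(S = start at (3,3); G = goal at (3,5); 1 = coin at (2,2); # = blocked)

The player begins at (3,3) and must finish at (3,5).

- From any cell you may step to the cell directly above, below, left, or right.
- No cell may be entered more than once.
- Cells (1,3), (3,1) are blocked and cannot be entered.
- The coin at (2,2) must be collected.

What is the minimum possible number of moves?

6

Any route passes through (2,2) somewhere between (3,3) and (3,5). Summing Manhattan distances along the two legs ((3,3) → (2,2) → (3,5)) gives a lower bound of 2 + 4 = 6 moves.
A route of 6 moves achieves this: (3,3) → (3,2) → (2,2) → (2,3) → (2,4) → (3,4) → (3,5).
Since 6 matches the lower bound, it is optimal.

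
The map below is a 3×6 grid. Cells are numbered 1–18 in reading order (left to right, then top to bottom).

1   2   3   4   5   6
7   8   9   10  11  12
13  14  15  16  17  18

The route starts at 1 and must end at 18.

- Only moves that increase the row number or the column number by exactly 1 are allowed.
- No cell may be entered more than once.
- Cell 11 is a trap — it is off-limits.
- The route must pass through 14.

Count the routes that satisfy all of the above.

A right/down-only route from 1 to 18 makes exactly 2 down-moves and 5 right-moves in some order.
With no other constraints that would be C(7,2) = 21 routes.
Split at 14 and multiply the segment counts (each segment already excludes blocked cells): 1→14: 3; 14→18: 1; product = 3.
That gives 3 routes.

3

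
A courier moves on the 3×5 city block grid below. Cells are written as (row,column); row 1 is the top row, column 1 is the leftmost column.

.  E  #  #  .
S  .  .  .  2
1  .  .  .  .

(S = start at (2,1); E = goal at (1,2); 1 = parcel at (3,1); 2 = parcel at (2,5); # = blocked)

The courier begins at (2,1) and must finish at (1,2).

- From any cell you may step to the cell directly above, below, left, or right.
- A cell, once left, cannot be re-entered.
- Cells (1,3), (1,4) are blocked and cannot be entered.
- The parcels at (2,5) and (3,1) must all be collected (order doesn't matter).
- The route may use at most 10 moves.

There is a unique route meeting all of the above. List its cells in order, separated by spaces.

(2,1) (3,1) (3,2) (3,3) (3,4) (3,5) (2,5) (2,4) (2,3) (2,2) (1,2)

The budget equals the shortest possible length, so every move has to be on a shortest route through the required cells.
Route from (2,1): down 1 to (3,1), right 4 to (3,5), up 1 to (2,5), left 3 to (2,2), up 1 to (1,2) — 10 moves in all.
Check: all required cells visited; 10 ≤ 10 moves.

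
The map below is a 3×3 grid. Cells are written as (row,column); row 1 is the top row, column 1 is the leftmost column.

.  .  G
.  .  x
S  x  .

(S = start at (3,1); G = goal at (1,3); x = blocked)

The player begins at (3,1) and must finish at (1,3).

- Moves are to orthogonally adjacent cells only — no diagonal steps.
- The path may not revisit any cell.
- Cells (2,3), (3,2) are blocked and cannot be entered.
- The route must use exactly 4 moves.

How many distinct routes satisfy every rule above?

Need simple routes of exactly 4 moves from (3,1) to (1,3) (Manhattan distance 4, so 0 moves are spent on a detour and 0 undoing it).
Enumerating: (3,1) (2,1) (1,1) (1,2) (1,3) | (3,1) (2,1) (2,2) (1,2) (1,3).
That gives 2 routes.

2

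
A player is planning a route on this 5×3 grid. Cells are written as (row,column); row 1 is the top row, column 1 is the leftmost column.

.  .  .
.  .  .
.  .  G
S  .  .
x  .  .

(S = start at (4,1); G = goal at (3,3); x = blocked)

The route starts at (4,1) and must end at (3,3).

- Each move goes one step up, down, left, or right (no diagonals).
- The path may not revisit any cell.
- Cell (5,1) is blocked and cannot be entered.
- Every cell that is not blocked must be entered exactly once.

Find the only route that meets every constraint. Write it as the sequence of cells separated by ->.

Need to visit all 14 open cells exactly once, starting at (4,1) and ending at (3,3).
Cell (5,2) has only two open neighbours ((4,2) and (5,3)), so the path must pass straight through it: one of those is the cell it's entered from and the other is where it exits.
Route from (4,1): up 3 to (1,1), right 2 to (1,3), down 1 to (2,3), left 1 to (2,2), down 3 to (5,2), right 1 to (5,3), up 2 to (3,3) — 13 moves in all.
Check: all 14 open cells covered.

(4,1) -> (3,1) -> (2,1) -> (1,1) -> (1,2) -> (1,3) -> (2,3) -> (2,2) -> (3,2) -> (4,2) -> (5,2) -> (5,3) -> (4,3) -> (3,3)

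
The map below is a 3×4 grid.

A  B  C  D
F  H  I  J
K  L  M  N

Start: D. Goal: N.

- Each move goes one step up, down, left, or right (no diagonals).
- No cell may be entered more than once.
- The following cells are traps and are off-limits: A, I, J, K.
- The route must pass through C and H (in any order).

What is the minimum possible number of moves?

6

Any route passes through C and H in some order between D and N. Summing Manhattan distances along each leg and taking the cheapest ordering (D → C → H → N) gives a lower bound of 1 + 2 + 3 = 6 moves.
A route of 6 moves achieves this: D → C → B → H → L → M → N.
Since 6 matches the lower bound, it is optimal.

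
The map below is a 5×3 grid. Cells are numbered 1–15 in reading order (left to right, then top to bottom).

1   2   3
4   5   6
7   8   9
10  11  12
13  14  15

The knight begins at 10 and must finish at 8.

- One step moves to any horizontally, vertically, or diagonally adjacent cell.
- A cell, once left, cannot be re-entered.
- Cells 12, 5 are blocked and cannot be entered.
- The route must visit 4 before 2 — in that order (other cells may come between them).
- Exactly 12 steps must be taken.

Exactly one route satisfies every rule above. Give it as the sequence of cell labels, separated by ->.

The waypoints must appear in the order 4, 2, with no cell reused.
Route from 10: down to 13, 2× right (reaching 15), 2× up-left (reaching 7), 2× up (reaching 1), 2× right (reaching 3), 2× down (reaching 9), left to 8 — 12 moves in all.
Check: order respected (4 at step 6, 2 at step 8); 12 moves as required.

10 -> 13 -> 14 -> 15 -> 11 -> 7 -> 4 -> 1 -> 2 -> 3 -> 6 -> 9 -> 8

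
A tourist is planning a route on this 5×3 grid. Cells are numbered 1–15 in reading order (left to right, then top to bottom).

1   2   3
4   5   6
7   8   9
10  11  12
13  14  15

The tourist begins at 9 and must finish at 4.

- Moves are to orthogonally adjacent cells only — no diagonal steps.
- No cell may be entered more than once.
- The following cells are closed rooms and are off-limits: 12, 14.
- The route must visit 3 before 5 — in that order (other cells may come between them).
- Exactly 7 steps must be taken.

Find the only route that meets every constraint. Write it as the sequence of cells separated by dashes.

The waypoints must appear in the order 3, 5, with no cell reused.
Route from 9: up 2 to 3, left 1 to 2, down 2 to 8, left 1 to 7, up 1 to 4 — 7 moves in all.
Check: order respected (3 at step 2, 5 at step 4); 7 moves as required.

9 - 6 - 3 - 2 - 5 - 8 - 7 - 4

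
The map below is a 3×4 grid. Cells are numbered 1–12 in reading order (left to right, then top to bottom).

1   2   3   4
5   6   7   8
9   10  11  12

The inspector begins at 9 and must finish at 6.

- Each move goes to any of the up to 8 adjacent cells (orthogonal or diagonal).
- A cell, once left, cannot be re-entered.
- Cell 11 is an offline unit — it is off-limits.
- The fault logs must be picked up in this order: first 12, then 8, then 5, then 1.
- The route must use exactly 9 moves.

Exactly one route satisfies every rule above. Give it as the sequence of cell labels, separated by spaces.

9 10 7 12 8 3 2 5 1 6

The waypoints must appear in the order 12, 8, 5, 1, with no cell reused.
Route from 9: right to 10, up-right to 7, down-right to 12, up to 8, up-left to 3, left to 2, down-left to 5, up to 1, down-right to 6 — 9 moves in all.
Check: order respected (12 at step 3, 8 at step 4, 5 at step 7, 1 at step 8); 9 moves as required.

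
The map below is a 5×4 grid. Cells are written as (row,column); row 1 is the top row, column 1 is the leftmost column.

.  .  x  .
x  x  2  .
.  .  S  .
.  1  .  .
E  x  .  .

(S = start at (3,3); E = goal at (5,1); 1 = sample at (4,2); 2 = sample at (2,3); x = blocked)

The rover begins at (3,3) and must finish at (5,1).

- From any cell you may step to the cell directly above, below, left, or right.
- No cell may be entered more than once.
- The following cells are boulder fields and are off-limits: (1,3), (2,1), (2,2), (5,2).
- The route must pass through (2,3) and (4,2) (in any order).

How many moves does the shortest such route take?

Any route passes through (2,3) and (4,2) in some order between (3,3) and (5,1). Summing Manhattan distances along each leg and taking the cheapest ordering ((3,3) → (2,3) → (4,2) → (5,1)) gives a lower bound of 1 + 3 + 2 = 6 moves.
The shortest route satisfying every rule uses 8 moves: (3,3) → (2,3) → (2,4) → (3,4) → (4,4) → (4,3) → (4,2) → (4,1) → (5,1).
The bound of 6 isn't tight here; checking systematically, no route of length 6 through 7 satisfies every constraint, so 8 is the minimum.

8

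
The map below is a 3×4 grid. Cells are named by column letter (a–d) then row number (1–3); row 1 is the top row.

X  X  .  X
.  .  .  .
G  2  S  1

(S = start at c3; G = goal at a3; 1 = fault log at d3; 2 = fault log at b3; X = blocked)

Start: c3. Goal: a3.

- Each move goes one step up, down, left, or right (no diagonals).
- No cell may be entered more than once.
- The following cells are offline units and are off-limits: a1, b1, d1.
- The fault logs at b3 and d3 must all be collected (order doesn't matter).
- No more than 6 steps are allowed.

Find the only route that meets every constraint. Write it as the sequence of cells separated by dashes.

c3 - d3 - d2 - c2 - b2 - b3 - a3

Any route must reach b3 and d3 and still end at a3 within 6 moves, so the order of the required stops is forced.
Route from c3: right to d3, up to d2, 2× left (reaching b2), down to b3, left to a3 — 6 moves in all.
Check: all required cells visited; 6 ≤ 6 moves.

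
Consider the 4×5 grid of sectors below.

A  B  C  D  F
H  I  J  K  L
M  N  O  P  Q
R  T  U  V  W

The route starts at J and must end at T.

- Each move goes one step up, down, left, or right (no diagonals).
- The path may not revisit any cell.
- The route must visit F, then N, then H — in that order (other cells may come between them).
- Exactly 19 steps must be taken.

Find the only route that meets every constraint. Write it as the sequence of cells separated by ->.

The waypoints must appear in the order F, N, H, with no cell reused.
Route from J: up 1 to C, right 2 to F, down 1 to L, left 1 to K, down 1 to P, right 1 to Q, down 1 to W, left 2 to U, up 1 to O, left 1 to N, up 2 to B, left 1 to A, down 3 to R, right 1 to T — 19 moves in all.
Check: order respected (F at step 3, N at step 12, H at step 16); 19 moves as required.

J -> C -> D -> F -> L -> K -> P -> Q -> W -> V -> U -> O -> N -> I -> B -> A -> H -> M -> R -> T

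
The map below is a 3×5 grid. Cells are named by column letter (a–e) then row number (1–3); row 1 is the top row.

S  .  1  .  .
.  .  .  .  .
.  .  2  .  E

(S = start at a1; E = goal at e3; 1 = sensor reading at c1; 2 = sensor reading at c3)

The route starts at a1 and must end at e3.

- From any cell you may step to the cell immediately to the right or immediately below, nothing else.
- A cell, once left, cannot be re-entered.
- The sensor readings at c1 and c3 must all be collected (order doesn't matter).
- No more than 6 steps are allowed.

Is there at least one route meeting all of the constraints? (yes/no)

yes

One route that works: a1 → b1 → c1 → c2 → c3 → d3 → e3.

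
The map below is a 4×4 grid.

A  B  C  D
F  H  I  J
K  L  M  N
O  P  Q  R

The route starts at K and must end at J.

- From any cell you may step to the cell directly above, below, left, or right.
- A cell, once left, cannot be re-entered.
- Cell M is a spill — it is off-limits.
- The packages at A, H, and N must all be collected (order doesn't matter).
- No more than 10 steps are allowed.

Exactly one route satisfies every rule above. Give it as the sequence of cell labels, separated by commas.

K, F, A, B, H, L, P, Q, R, N, J

The budget equals the shortest possible length, so every move has to be on a shortest route through the required cells.
Route from K: up 2 to A, right 1 to B, down 3 to P, right 2 to R, up 2 to J — 10 moves in all.
Check: all required cells visited; 10 ≤ 10 moves.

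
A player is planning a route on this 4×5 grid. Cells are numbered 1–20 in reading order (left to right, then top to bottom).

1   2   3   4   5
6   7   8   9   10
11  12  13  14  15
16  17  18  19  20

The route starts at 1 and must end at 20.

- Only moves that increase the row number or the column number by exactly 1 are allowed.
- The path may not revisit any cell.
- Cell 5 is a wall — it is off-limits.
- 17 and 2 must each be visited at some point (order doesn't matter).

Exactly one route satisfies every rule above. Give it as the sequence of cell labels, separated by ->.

1 -> 2 -> 7 -> 12 -> 17 -> 18 -> 19 -> 20

Moves only go right or down, so the column and row indices never decrease.
Route from 1: right 1 to 2, down 3 to 17, right 3 to 20 — 7 moves in all.
Check: all required cells visited.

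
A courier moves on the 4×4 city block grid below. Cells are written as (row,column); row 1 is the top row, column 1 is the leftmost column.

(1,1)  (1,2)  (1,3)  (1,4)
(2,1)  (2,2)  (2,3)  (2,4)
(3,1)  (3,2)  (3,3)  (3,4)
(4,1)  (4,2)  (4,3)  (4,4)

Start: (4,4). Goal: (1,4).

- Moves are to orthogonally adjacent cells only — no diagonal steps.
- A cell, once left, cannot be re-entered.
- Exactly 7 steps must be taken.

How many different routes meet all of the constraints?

16

Need simple routes of exactly 7 moves from (4,4) to (1,4) (Manhattan distance 3, so 2 moves are spent on a detour and 2 undoing it).
Branch systematically from the start, pruning whenever the remaining move budget drops below the Manhattan distance to (1,4) or differs from it in parity. Grouping the completions by first move — via (3,4): 5; via (4,3): 11 — and summing: 5 + 11 = 16.
That gives 16 routes.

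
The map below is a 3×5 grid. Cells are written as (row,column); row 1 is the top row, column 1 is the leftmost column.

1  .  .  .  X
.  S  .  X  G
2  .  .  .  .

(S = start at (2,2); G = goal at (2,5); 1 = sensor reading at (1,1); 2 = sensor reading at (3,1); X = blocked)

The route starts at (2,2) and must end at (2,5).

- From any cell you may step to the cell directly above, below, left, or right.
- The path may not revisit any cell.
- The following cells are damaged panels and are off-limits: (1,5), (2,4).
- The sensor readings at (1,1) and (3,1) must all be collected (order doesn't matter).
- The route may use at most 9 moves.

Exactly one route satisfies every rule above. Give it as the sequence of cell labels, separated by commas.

(2,2), (1,2), (1,1), (2,1), (3,1), (3,2), (3,3), (3,4), (3,5), (2,5)

The budget equals the shortest possible length, so every move has to be on a shortest route through the required cells.
Route from (2,2): up to (1,2), left to (1,1), 2× down (reaching (3,1)), 4× right (reaching (3,5)), up to (2,5) — 9 moves in all.
Check: all required cells visited; 9 ≤ 9 moves.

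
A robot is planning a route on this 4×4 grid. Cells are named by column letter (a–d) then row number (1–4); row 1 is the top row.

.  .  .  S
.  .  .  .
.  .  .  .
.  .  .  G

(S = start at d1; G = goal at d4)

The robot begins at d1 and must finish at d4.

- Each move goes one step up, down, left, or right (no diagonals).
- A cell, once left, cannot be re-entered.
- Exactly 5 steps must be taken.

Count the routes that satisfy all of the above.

Need simple routes of exactly 5 moves from d1 to d4 (Manhattan distance 3, so 1 moves are spent on a detour and 1 undoing it).
Enumerating: d1 d2 d3 c3 c4 d4 | d1 d2 c2 c3 c4 d4 | d1 d2 c2 c3 d3 d4 | d1 c1 c2 c3 c4 d4 | d1 c1 c2 c3 d3 d4 | d1 c1 c2 d2 d3 d4.
That gives 6 routes.

6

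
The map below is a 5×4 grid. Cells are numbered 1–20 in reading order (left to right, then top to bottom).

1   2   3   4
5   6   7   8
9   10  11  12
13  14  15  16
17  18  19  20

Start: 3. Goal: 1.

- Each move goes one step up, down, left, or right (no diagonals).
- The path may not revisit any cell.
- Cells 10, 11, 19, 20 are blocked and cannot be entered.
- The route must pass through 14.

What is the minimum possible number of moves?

Any route passes through 14 somewhere between 3 and 1. Summing Manhattan distances along the two legs (3 → 14 → 1) gives a lower bound of 4 + 4 = 8 moves.
That bound ignores the blocked cells. Measuring each leg by the fewest moves that actually steer around them (3→14: 6; 14→1: 4) raises the lower bound to 10.
A route of 10 moves exists: 3 → 7 → 8 → 12 → 16 → 15 → 14 → 13 → 9 → 5 → 1.
Since 10 matches that lower bound, it is optimal.

10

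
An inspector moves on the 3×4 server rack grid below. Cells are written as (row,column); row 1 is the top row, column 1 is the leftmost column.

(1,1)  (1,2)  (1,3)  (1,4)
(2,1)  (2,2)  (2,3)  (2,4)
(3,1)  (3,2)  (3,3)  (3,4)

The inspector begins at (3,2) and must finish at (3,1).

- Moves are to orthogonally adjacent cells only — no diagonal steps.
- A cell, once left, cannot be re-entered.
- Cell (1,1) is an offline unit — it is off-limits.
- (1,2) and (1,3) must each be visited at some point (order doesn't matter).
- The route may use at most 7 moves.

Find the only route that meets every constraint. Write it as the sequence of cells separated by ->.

Any route must reach (1,2) and (1,3) and still end at (3,1) within 7 moves, so the order of the required stops is forced.
Route from (3,2): right 1 to (3,3), up 2 to (1,3), left 1 to (1,2), down 1 to (2,2), left 1 to (2,1), down 1 to (3,1) — 7 moves in all.
Check: all required cells visited; 7 ≤ 7 moves.

(3,2) -> (3,3) -> (2,3) -> (1,3) -> (1,2) -> (2,2) -> (2,1) -> (3,1)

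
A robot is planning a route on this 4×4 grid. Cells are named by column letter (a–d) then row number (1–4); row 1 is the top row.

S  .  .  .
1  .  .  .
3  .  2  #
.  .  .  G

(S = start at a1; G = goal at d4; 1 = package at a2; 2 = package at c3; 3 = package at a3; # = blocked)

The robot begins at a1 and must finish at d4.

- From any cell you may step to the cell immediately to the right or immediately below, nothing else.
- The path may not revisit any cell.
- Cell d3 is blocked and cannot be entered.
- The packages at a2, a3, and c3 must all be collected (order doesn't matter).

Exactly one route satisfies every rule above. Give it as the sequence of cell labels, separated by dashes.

a1 - a2 - a3 - b3 - c3 - c4 - d4

Moves only go right or down, so the column and row indices never decrease.
Route from a1: 2× down (reaching a3), 2× right (reaching c3), down to c4, right to d4 — 6 moves in all.
Check: all required cells visited.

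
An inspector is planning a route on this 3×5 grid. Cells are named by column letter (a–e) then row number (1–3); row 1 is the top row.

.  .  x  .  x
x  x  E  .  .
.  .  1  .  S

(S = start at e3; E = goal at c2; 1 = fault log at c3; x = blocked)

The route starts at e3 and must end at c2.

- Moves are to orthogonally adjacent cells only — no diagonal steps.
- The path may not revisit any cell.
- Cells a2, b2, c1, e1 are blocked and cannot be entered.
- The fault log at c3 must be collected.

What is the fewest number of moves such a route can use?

3

Any route passes through c3 somewhere between e3 and c2. Summing Manhattan distances along the two legs (e3 → c3 → c2) gives a lower bound of 2 + 1 = 3 moves.
A route of 3 moves achieves this: e3 → d3 → c3 → c2.
Since 3 matches the lower bound, it is optimal.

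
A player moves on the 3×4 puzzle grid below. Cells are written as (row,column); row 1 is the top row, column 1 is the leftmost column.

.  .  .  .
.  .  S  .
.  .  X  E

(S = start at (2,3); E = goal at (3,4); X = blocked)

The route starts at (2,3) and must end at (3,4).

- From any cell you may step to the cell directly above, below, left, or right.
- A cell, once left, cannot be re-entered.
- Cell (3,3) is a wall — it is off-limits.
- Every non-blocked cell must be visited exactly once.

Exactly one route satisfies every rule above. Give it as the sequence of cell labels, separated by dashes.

Need to visit all 11 open cells exactly once, starting at (2,3) and ending at (3,4).
Cell (3,2) has only two open neighbours ((2,2) and (3,1)), so the path must pass straight through it: one of those is the cell it's entered from and the other is where it exits.
Route from (2,3): left to (2,2), down to (3,2), left to (3,1), 2× up (reaching (1,1)), 3× right (reaching (1,4)), 2× down (reaching (3,4)) — 10 moves in all.
Check: all 11 open cells covered.

(2,3) - (2,2) - (3,2) - (3,1) - (2,1) - (1,1) - (1,2) - (1,3) - (1,4) - (2,4) - (3,4)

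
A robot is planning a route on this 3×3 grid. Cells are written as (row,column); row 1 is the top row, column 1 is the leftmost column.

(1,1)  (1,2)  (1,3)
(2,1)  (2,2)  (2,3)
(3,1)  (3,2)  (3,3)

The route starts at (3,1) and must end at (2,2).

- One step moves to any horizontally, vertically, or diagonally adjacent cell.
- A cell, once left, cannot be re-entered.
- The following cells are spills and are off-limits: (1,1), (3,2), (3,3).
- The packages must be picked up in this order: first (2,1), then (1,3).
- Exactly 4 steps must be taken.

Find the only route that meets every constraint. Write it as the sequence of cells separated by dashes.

(3,1) - (2,1) - (1,2) - (1,3) - (2,2)

The waypoints must appear in the order (2,1), (1,3), with no cell reused.
Route from (3,1): up 1 to (2,1), up-right 1 to (1,2), right 1 to (1,3), down-left 1 to (2,2) — 4 moves in all.
Check: order respected ((2,1) at step 1, (1,3) at step 3); 4 moves as required.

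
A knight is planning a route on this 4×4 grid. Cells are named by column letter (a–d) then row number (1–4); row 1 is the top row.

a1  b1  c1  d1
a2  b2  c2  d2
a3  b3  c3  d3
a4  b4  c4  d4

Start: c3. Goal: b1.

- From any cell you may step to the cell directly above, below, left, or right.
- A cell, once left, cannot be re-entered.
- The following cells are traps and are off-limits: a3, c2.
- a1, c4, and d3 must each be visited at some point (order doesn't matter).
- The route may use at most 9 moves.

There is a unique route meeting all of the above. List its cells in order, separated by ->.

c3 -> d3 -> d4 -> c4 -> b4 -> b3 -> b2 -> a2 -> a1 -> b1

The 9-move cap with required stops at a1, c4, d3 leaves no slack for detours.
Route from c3: right to d3, down to d4, 2× left (reaching b4), 2× up (reaching b2), left to a2, up to a1, right to b1 — 9 moves in all.
Check: all required cells visited; 9 ≤ 9 moves.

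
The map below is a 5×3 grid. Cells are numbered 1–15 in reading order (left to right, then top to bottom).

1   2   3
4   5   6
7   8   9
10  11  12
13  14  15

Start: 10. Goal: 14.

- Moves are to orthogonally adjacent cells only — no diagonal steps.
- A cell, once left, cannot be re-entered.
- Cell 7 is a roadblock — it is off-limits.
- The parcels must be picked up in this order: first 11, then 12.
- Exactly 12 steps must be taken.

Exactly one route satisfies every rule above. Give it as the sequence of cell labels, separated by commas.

The waypoints must appear in the order 11, 12, with no cell reused.
Route from 10: right to 11, 2× up (reaching 5), left to 4, up to 1, 2× right (reaching 3), 4× down (reaching 15), left to 14 — 12 moves in all.
Check: order respected (11 at step 1, 12 at step 10); 12 moves as required.

10, 11, 8, 5, 4, 1, 2, 3, 6, 9, 12, 15, 14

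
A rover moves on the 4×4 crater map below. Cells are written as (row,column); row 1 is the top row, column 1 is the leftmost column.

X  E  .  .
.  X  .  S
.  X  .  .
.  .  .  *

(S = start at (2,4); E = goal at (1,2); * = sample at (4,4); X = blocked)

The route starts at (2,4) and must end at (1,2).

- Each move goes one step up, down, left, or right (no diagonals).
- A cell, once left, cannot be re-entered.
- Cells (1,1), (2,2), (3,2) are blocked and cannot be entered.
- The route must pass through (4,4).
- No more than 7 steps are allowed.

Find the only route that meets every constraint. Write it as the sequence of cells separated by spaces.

(2,4) (3,4) (4,4) (4,3) (3,3) (2,3) (1,3) (1,2)

Any route must reach (4,4) and still end at (1,2) within 7 moves, so the order of the required stops is forced.
Route from (2,4): 2× down (reaching (4,4)), left to (4,3), 3× up (reaching (1,3)), left to (1,2) — 7 moves in all.
Check: all required cells visited; 7 ≤ 7 moves.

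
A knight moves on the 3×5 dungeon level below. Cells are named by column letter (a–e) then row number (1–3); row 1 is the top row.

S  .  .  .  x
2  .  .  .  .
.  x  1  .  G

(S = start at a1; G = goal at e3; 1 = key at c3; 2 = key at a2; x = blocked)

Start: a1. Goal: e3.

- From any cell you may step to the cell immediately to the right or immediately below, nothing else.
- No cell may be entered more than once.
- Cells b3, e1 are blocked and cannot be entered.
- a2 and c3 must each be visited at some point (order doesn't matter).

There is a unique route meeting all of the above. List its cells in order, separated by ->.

Moves only go right or down, so the column and row indices never decrease.
Route from a1: down to a2, 2× right (reaching c2), down to c3, 2× right (reaching e3) — 6 moves in all.
Check: all required cells visited.

a1 -> a2 -> b2 -> c2 -> c3 -> d3 -> e3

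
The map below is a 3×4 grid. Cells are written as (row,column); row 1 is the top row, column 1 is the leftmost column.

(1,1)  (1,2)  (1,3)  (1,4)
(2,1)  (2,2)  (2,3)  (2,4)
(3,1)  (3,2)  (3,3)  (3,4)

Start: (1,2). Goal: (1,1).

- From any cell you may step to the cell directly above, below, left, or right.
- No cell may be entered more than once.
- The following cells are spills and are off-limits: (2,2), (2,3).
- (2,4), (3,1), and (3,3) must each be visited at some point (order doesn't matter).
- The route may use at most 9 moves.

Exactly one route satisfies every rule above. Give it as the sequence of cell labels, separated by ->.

(1,2) -> (1,3) -> (1,4) -> (2,4) -> (3,4) -> (3,3) -> (3,2) -> (3,1) -> (2,1) -> (1,1)

The 9-move cap with required stops at (2,4), (3,1), (3,3) leaves no slack for detours.
Route from (1,2): 2× right (reaching (1,4)), 2× down (reaching (3,4)), 3× left (reaching (3,1)), 2× up (reaching (1,1)) — 9 moves in all.
Check: all required cells visited; 9 ≤ 9 moves.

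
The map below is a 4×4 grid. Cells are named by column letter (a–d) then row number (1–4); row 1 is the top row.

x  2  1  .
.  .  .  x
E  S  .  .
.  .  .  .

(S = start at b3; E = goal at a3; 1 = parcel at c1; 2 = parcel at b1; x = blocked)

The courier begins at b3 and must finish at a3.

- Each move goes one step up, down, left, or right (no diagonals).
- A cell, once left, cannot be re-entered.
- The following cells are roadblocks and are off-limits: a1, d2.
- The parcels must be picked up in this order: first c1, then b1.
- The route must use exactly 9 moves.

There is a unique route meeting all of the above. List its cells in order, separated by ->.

b3 -> b4 -> c4 -> c3 -> c2 -> c1 -> b1 -> b2 -> a2 -> a3

The waypoints must appear in the order c1, b1, with no cell reused.
Route from b3: down 1 to b4, right 1 to c4, up 3 to c1, left 1 to b1, down 1 to b2, left 1 to a2, down 1 to a3 — 9 moves in all.
Check: order respected (1 at step 5, 2 at step 6); 9 moves as required.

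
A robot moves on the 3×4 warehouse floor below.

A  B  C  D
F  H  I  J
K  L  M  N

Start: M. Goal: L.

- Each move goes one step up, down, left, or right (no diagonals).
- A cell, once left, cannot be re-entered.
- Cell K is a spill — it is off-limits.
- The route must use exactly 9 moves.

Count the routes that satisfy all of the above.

3

Need simple routes of exactly 9 moves from M to L (Manhattan distance 1, so 4 moves are spent on a detour and 4 undoing it).
Enumerating: M I J D C B A F H L | M N J D C B A F H L | M N J I C B A F H L.
That gives 3 routes.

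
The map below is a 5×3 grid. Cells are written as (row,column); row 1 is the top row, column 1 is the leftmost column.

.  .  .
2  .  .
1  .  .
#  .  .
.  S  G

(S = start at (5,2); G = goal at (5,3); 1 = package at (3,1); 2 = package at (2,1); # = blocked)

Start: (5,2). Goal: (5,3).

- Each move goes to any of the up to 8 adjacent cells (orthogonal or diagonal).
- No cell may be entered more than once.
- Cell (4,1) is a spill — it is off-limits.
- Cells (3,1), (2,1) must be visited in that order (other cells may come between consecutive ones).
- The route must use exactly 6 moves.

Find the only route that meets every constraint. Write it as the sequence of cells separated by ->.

(5,2) -> (4,2) -> (3,1) -> (2,1) -> (3,2) -> (4,3) -> (5,3)

The waypoints must appear in the order (3,1), (2,1), with no cell reused.
Route from (5,2): up 1 to (4,2), up-left 1 to (3,1), up 1 to (2,1), down-right 2 to (4,3), down 1 to (5,3) — 6 moves in all.
Check: order respected (1 at step 2, 2 at step 3); 6 moves as required.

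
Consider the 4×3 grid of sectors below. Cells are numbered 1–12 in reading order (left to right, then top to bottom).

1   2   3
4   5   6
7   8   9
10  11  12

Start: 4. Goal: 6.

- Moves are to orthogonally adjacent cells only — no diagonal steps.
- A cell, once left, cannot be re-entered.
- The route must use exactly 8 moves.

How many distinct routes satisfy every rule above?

Need simple routes of exactly 8 moves from 4 to 6 (Manhattan distance 2, so 3 moves are spent on a detour and 3 undoing it).
Enumerating: 4 1 2 5 8 11 12 9 6 | 4 7 10 11 8 5 2 3 6 | 4 7 10 11 12 9 8 5 6 | 4 5 8 7 10 11 12 9 6.
That gives 4 routes.

4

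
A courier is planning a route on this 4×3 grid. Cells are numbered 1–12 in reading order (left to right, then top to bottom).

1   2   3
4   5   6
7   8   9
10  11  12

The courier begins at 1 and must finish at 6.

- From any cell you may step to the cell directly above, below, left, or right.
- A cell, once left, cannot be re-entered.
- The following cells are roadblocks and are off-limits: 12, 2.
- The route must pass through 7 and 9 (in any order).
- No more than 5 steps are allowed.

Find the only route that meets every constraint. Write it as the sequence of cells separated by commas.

The 5-move cap with required stops at 7, 9 leaves no slack for detours.
Route from 1: 2× down (reaching 7), 2× right (reaching 9), up to 6 — 5 moves in all.
Check: all required cells visited; 5 ≤ 5 moves.

1, 4, 7, 8, 9, 6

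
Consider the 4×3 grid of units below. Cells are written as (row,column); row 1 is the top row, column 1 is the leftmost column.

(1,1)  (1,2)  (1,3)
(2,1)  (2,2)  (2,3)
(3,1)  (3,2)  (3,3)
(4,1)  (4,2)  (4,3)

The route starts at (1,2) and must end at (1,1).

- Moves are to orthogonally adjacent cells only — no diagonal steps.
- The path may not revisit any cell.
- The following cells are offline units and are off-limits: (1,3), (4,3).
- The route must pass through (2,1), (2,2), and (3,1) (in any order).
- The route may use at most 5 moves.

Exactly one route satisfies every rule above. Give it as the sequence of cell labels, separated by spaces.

(1,2) (2,2) (3,2) (3,1) (2,1) (1,1)

Any route must reach (2,1), (2,2), and (3,1) and still end at (1,1) within 5 moves, so the order of the required stops is forced.
Route from (1,2): down 2 to (3,2), left 1 to (3,1), up 2 to (1,1) — 5 moves in all.
Check: all required cells visited; 5 ≤ 5 moves.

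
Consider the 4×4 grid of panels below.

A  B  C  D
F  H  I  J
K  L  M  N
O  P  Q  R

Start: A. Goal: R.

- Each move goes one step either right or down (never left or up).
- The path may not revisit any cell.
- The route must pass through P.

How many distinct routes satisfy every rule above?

A right/down-only route from A to R makes exactly 3 down-moves and 3 right-moves in some order.
With no other constraints that would be C(6,3) = 20 routes.
Split at P and multiply the segment counts: A→P: 4; P→R: 1; product = 4.
That gives 4 routes.

4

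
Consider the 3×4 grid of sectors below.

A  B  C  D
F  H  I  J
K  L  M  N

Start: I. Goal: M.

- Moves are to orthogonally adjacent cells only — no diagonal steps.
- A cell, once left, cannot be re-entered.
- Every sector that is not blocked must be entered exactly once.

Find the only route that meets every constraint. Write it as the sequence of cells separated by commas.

Need to visit all 12 open cells exactly once, starting at I and ending at M.
Cell D has only two open neighbours (J and C), so the path must pass straight through it: one of those is the cell it's entered from and the other is where it exits.
Route from I: left to H, down to L, left to K, 2× up (reaching A), 3× right (reaching D), 2× down (reaching N), left to M — 11 moves in all.
Check: all 12 open cells covered.

I, H, L, K, F, A, B, C, D, J, N, M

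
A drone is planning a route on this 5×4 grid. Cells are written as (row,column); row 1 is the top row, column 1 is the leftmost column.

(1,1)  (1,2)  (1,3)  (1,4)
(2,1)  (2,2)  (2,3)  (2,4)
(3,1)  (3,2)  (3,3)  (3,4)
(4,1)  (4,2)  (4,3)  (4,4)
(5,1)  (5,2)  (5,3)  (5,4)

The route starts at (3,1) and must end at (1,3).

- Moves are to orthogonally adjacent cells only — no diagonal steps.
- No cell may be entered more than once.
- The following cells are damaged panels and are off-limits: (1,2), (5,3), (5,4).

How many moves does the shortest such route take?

The Manhattan distance from (3,1) to (1,3) is |3−1| + |1−3| = 4, so at least 4 moves are needed.
A route of 4 moves achieves this: (3,1) → (2,1) → (2,2) → (2,3) → (1,3).
Since 4 matches the lower bound, it is optimal.

4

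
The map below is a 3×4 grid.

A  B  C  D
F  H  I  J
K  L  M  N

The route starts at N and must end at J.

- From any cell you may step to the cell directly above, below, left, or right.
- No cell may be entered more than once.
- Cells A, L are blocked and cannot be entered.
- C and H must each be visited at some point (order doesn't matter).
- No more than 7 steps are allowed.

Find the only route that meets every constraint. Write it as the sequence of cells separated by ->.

Any route must reach C and H and still end at J within 7 moves, so the order of the required stops is forced.
Route from N: left 1 to M, up 1 to I, left 1 to H, up 1 to B, right 2 to D, down 1 to J — 7 moves in all.
Check: all required cells visited; 7 ≤ 7 moves.

N -> M -> I -> H -> B -> C -> D -> J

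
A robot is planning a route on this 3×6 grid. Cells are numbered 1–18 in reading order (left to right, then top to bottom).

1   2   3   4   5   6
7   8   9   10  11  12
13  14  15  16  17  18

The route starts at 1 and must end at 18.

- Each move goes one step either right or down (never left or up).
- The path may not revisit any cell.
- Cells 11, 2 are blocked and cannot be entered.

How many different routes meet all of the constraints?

4

A right/down-only route from 1 to 18 makes exactly 2 down-moves and 5 right-moves in some order.
With no other constraints that would be C(7,2) = 21 routes.
Subtract routes through each blocked cell (inclusion–exclusion for overlaps): − through 2: 15 − through 11: 10 + through 2&11: 8 → 4.
That gives 4 routes.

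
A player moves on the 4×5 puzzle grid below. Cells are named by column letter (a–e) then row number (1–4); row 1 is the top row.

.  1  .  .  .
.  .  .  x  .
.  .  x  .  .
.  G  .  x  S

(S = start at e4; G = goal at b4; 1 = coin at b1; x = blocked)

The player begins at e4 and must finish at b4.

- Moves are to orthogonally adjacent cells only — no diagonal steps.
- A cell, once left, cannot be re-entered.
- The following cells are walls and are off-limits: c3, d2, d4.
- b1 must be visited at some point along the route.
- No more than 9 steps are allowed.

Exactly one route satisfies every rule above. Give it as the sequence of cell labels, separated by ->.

e4 -> e3 -> e2 -> e1 -> d1 -> c1 -> b1 -> b2 -> b3 -> b4

Any route must reach b1 and still end at b4 within 9 moves, so the order of the required stops is forced.
Route from e4: 3× up (reaching e1), 3× left (reaching b1), 3× down (reaching b4) — 9 moves in all.
Check: all required cells visited; 9 ≤ 9 moves.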